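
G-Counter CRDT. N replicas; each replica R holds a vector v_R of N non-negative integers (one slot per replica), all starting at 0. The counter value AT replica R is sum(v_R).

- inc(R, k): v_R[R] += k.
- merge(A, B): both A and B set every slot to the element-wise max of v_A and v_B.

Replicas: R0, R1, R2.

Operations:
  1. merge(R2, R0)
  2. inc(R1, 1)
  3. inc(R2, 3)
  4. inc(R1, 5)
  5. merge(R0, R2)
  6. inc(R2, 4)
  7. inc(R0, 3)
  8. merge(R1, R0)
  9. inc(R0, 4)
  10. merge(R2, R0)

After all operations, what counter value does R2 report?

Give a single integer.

Op 1: merge R2<->R0 -> R2=(0,0,0) R0=(0,0,0)
Op 2: inc R1 by 1 -> R1=(0,1,0) value=1
Op 3: inc R2 by 3 -> R2=(0,0,3) value=3
Op 4: inc R1 by 5 -> R1=(0,6,0) value=6
Op 5: merge R0<->R2 -> R0=(0,0,3) R2=(0,0,3)
Op 6: inc R2 by 4 -> R2=(0,0,7) value=7
Op 7: inc R0 by 3 -> R0=(3,0,3) value=6
Op 8: merge R1<->R0 -> R1=(3,6,3) R0=(3,6,3)
Op 9: inc R0 by 4 -> R0=(7,6,3) value=16
Op 10: merge R2<->R0 -> R2=(7,6,7) R0=(7,6,7)

Answer: 20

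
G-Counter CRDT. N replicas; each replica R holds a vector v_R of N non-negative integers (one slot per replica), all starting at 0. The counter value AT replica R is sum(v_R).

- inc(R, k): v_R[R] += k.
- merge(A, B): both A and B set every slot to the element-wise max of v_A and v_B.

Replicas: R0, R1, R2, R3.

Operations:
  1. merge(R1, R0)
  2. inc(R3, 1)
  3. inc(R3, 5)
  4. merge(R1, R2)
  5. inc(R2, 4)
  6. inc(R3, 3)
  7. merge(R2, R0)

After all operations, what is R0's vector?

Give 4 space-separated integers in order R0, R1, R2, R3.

Op 1: merge R1<->R0 -> R1=(0,0,0,0) R0=(0,0,0,0)
Op 2: inc R3 by 1 -> R3=(0,0,0,1) value=1
Op 3: inc R3 by 5 -> R3=(0,0,0,6) value=6
Op 4: merge R1<->R2 -> R1=(0,0,0,0) R2=(0,0,0,0)
Op 5: inc R2 by 4 -> R2=(0,0,4,0) value=4
Op 6: inc R3 by 3 -> R3=(0,0,0,9) value=9
Op 7: merge R2<->R0 -> R2=(0,0,4,0) R0=(0,0,4,0)

Answer: 0 0 4 0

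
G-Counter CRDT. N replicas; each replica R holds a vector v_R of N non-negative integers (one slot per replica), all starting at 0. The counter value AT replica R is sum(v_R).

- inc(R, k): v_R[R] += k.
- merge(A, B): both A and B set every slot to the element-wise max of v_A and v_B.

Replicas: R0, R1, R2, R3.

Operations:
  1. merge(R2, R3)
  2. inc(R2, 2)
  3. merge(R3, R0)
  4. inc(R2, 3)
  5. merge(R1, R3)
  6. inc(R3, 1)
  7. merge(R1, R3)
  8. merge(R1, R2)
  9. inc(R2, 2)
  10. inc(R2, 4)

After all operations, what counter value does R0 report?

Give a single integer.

Op 1: merge R2<->R3 -> R2=(0,0,0,0) R3=(0,0,0,0)
Op 2: inc R2 by 2 -> R2=(0,0,2,0) value=2
Op 3: merge R3<->R0 -> R3=(0,0,0,0) R0=(0,0,0,0)
Op 4: inc R2 by 3 -> R2=(0,0,5,0) value=5
Op 5: merge R1<->R3 -> R1=(0,0,0,0) R3=(0,0,0,0)
Op 6: inc R3 by 1 -> R3=(0,0,0,1) value=1
Op 7: merge R1<->R3 -> R1=(0,0,0,1) R3=(0,0,0,1)
Op 8: merge R1<->R2 -> R1=(0,0,5,1) R2=(0,0,5,1)
Op 9: inc R2 by 2 -> R2=(0,0,7,1) value=8
Op 10: inc R2 by 4 -> R2=(0,0,11,1) value=12

Answer: 0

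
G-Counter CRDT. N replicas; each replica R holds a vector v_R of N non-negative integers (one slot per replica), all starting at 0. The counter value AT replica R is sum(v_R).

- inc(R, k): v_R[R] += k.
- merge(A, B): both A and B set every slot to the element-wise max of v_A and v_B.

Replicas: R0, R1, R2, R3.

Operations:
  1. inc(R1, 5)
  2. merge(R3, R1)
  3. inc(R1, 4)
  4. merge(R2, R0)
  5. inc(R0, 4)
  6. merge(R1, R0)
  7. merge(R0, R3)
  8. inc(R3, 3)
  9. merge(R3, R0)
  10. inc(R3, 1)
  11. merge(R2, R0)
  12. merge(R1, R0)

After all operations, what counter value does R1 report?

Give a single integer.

Answer: 16

Derivation:
Op 1: inc R1 by 5 -> R1=(0,5,0,0) value=5
Op 2: merge R3<->R1 -> R3=(0,5,0,0) R1=(0,5,0,0)
Op 3: inc R1 by 4 -> R1=(0,9,0,0) value=9
Op 4: merge R2<->R0 -> R2=(0,0,0,0) R0=(0,0,0,0)
Op 5: inc R0 by 4 -> R0=(4,0,0,0) value=4
Op 6: merge R1<->R0 -> R1=(4,9,0,0) R0=(4,9,0,0)
Op 7: merge R0<->R3 -> R0=(4,9,0,0) R3=(4,9,0,0)
Op 8: inc R3 by 3 -> R3=(4,9,0,3) value=16
Op 9: merge R3<->R0 -> R3=(4,9,0,3) R0=(4,9,0,3)
Op 10: inc R3 by 1 -> R3=(4,9,0,4) value=17
Op 11: merge R2<->R0 -> R2=(4,9,0,3) R0=(4,9,0,3)
Op 12: merge R1<->R0 -> R1=(4,9,0,3) R0=(4,9,0,3)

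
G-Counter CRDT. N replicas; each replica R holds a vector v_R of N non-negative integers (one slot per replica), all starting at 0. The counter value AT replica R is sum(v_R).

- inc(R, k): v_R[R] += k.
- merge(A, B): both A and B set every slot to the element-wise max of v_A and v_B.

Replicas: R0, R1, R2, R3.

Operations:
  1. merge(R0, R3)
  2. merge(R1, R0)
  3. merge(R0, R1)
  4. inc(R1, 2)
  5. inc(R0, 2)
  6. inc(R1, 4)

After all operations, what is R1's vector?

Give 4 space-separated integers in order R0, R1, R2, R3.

Answer: 0 6 0 0

Derivation:
Op 1: merge R0<->R3 -> R0=(0,0,0,0) R3=(0,0,0,0)
Op 2: merge R1<->R0 -> R1=(0,0,0,0) R0=(0,0,0,0)
Op 3: merge R0<->R1 -> R0=(0,0,0,0) R1=(0,0,0,0)
Op 4: inc R1 by 2 -> R1=(0,2,0,0) value=2
Op 5: inc R0 by 2 -> R0=(2,0,0,0) value=2
Op 6: inc R1 by 4 -> R1=(0,6,0,0) value=6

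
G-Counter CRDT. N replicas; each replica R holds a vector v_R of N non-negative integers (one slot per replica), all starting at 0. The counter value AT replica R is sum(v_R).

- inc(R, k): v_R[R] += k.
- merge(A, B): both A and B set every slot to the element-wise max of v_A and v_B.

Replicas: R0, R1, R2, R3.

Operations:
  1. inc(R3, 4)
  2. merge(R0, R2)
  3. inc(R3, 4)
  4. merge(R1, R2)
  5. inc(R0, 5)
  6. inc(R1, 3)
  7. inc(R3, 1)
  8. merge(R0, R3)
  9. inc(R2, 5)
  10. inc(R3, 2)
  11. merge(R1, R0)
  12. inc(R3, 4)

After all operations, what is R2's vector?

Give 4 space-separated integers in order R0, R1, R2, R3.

Op 1: inc R3 by 4 -> R3=(0,0,0,4) value=4
Op 2: merge R0<->R2 -> R0=(0,0,0,0) R2=(0,0,0,0)
Op 3: inc R3 by 4 -> R3=(0,0,0,8) value=8
Op 4: merge R1<->R2 -> R1=(0,0,0,0) R2=(0,0,0,0)
Op 5: inc R0 by 5 -> R0=(5,0,0,0) value=5
Op 6: inc R1 by 3 -> R1=(0,3,0,0) value=3
Op 7: inc R3 by 1 -> R3=(0,0,0,9) value=9
Op 8: merge R0<->R3 -> R0=(5,0,0,9) R3=(5,0,0,9)
Op 9: inc R2 by 5 -> R2=(0,0,5,0) value=5
Op 10: inc R3 by 2 -> R3=(5,0,0,11) value=16
Op 11: merge R1<->R0 -> R1=(5,3,0,9) R0=(5,3,0,9)
Op 12: inc R3 by 4 -> R3=(5,0,0,15) value=20

Answer: 0 0 5 0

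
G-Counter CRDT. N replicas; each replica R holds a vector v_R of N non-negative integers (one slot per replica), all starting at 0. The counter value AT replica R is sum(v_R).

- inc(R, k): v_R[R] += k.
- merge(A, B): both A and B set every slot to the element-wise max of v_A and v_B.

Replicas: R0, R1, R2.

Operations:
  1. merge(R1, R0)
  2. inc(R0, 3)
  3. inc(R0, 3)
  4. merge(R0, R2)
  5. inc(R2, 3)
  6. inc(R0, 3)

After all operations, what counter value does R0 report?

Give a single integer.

Op 1: merge R1<->R0 -> R1=(0,0,0) R0=(0,0,0)
Op 2: inc R0 by 3 -> R0=(3,0,0) value=3
Op 3: inc R0 by 3 -> R0=(6,0,0) value=6
Op 4: merge R0<->R2 -> R0=(6,0,0) R2=(6,0,0)
Op 5: inc R2 by 3 -> R2=(6,0,3) value=9
Op 6: inc R0 by 3 -> R0=(9,0,0) value=9

Answer: 9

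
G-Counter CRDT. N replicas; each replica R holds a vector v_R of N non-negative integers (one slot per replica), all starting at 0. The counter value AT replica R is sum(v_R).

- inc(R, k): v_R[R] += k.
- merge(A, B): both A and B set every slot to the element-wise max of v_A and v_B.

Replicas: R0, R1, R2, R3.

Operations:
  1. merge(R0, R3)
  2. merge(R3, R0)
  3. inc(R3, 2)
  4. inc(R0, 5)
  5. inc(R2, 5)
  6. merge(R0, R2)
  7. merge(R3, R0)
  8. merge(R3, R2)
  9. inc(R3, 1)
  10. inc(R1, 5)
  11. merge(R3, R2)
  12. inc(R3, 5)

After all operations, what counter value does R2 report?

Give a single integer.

Op 1: merge R0<->R3 -> R0=(0,0,0,0) R3=(0,0,0,0)
Op 2: merge R3<->R0 -> R3=(0,0,0,0) R0=(0,0,0,0)
Op 3: inc R3 by 2 -> R3=(0,0,0,2) value=2
Op 4: inc R0 by 5 -> R0=(5,0,0,0) value=5
Op 5: inc R2 by 5 -> R2=(0,0,5,0) value=5
Op 6: merge R0<->R2 -> R0=(5,0,5,0) R2=(5,0,5,0)
Op 7: merge R3<->R0 -> R3=(5,0,5,2) R0=(5,0,5,2)
Op 8: merge R3<->R2 -> R3=(5,0,5,2) R2=(5,0,5,2)
Op 9: inc R3 by 1 -> R3=(5,0,5,3) value=13
Op 10: inc R1 by 5 -> R1=(0,5,0,0) value=5
Op 11: merge R3<->R2 -> R3=(5,0,5,3) R2=(5,0,5,3)
Op 12: inc R3 by 5 -> R3=(5,0,5,8) value=18

Answer: 13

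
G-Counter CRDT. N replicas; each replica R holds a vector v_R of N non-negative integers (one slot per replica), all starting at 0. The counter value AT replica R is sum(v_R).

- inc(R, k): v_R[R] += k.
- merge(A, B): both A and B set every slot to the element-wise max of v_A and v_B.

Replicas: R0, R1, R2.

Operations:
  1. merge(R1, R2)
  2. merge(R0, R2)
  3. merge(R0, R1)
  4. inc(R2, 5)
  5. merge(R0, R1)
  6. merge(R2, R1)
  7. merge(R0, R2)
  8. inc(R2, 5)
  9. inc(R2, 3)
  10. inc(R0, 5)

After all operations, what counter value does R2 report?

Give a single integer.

Answer: 13

Derivation:
Op 1: merge R1<->R2 -> R1=(0,0,0) R2=(0,0,0)
Op 2: merge R0<->R2 -> R0=(0,0,0) R2=(0,0,0)
Op 3: merge R0<->R1 -> R0=(0,0,0) R1=(0,0,0)
Op 4: inc R2 by 5 -> R2=(0,0,5) value=5
Op 5: merge R0<->R1 -> R0=(0,0,0) R1=(0,0,0)
Op 6: merge R2<->R1 -> R2=(0,0,5) R1=(0,0,5)
Op 7: merge R0<->R2 -> R0=(0,0,5) R2=(0,0,5)
Op 8: inc R2 by 5 -> R2=(0,0,10) value=10
Op 9: inc R2 by 3 -> R2=(0,0,13) value=13
Op 10: inc R0 by 5 -> R0=(5,0,5) value=10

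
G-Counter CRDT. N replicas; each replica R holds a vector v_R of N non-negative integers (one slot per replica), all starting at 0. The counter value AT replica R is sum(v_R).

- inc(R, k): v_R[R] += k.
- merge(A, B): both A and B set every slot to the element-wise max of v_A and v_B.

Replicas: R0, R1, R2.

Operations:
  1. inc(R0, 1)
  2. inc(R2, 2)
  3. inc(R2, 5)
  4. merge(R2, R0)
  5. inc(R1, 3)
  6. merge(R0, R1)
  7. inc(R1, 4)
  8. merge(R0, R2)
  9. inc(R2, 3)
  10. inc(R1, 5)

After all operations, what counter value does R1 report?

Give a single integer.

Answer: 20

Derivation:
Op 1: inc R0 by 1 -> R0=(1,0,0) value=1
Op 2: inc R2 by 2 -> R2=(0,0,2) value=2
Op 3: inc R2 by 5 -> R2=(0,0,7) value=7
Op 4: merge R2<->R0 -> R2=(1,0,7) R0=(1,0,7)
Op 5: inc R1 by 3 -> R1=(0,3,0) value=3
Op 6: merge R0<->R1 -> R0=(1,3,7) R1=(1,3,7)
Op 7: inc R1 by 4 -> R1=(1,7,7) value=15
Op 8: merge R0<->R2 -> R0=(1,3,7) R2=(1,3,7)
Op 9: inc R2 by 3 -> R2=(1,3,10) value=14
Op 10: inc R1 by 5 -> R1=(1,12,7) value=20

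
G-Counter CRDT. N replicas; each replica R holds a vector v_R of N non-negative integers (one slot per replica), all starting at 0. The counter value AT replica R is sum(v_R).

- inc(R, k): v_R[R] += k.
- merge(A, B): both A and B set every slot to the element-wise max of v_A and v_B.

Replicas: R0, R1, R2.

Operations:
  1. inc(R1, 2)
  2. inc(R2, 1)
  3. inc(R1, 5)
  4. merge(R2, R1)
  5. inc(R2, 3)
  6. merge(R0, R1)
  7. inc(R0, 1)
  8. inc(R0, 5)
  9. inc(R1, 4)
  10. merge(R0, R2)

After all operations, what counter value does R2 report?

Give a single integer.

Op 1: inc R1 by 2 -> R1=(0,2,0) value=2
Op 2: inc R2 by 1 -> R2=(0,0,1) value=1
Op 3: inc R1 by 5 -> R1=(0,7,0) value=7
Op 4: merge R2<->R1 -> R2=(0,7,1) R1=(0,7,1)
Op 5: inc R2 by 3 -> R2=(0,7,4) value=11
Op 6: merge R0<->R1 -> R0=(0,7,1) R1=(0,7,1)
Op 7: inc R0 by 1 -> R0=(1,7,1) value=9
Op 8: inc R0 by 5 -> R0=(6,7,1) value=14
Op 9: inc R1 by 4 -> R1=(0,11,1) value=12
Op 10: merge R0<->R2 -> R0=(6,7,4) R2=(6,7,4)

Answer: 17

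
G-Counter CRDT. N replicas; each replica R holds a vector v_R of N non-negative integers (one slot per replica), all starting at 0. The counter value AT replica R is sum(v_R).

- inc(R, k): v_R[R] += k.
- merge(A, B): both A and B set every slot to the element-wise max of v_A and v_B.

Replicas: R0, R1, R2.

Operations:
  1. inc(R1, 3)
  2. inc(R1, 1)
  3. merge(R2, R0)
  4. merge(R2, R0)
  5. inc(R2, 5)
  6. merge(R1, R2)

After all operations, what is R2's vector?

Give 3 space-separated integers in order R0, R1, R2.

Answer: 0 4 5

Derivation:
Op 1: inc R1 by 3 -> R1=(0,3,0) value=3
Op 2: inc R1 by 1 -> R1=(0,4,0) value=4
Op 3: merge R2<->R0 -> R2=(0,0,0) R0=(0,0,0)
Op 4: merge R2<->R0 -> R2=(0,0,0) R0=(0,0,0)
Op 5: inc R2 by 5 -> R2=(0,0,5) value=5
Op 6: merge R1<->R2 -> R1=(0,4,5) R2=(0,4,5)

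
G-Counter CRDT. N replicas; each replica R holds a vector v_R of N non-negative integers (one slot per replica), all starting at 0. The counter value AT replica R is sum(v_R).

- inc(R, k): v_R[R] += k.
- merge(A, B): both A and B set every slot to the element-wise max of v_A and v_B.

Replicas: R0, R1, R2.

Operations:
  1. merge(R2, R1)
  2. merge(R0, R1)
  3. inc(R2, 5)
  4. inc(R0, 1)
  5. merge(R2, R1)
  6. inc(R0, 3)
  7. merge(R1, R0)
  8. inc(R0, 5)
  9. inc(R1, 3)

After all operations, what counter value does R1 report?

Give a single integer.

Op 1: merge R2<->R1 -> R2=(0,0,0) R1=(0,0,0)
Op 2: merge R0<->R1 -> R0=(0,0,0) R1=(0,0,0)
Op 3: inc R2 by 5 -> R2=(0,0,5) value=5
Op 4: inc R0 by 1 -> R0=(1,0,0) value=1
Op 5: merge R2<->R1 -> R2=(0,0,5) R1=(0,0,5)
Op 6: inc R0 by 3 -> R0=(4,0,0) value=4
Op 7: merge R1<->R0 -> R1=(4,0,5) R0=(4,0,5)
Op 8: inc R0 by 5 -> R0=(9,0,5) value=14
Op 9: inc R1 by 3 -> R1=(4,3,5) value=12

Answer: 12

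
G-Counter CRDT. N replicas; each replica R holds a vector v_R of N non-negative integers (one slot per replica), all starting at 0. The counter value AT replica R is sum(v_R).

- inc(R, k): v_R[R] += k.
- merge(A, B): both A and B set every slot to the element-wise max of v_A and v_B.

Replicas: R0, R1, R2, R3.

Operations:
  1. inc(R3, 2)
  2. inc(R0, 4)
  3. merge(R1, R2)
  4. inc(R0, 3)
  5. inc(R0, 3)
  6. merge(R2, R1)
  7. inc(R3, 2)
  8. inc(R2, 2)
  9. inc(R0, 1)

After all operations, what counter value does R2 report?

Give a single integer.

Op 1: inc R3 by 2 -> R3=(0,0,0,2) value=2
Op 2: inc R0 by 4 -> R0=(4,0,0,0) value=4
Op 3: merge R1<->R2 -> R1=(0,0,0,0) R2=(0,0,0,0)
Op 4: inc R0 by 3 -> R0=(7,0,0,0) value=7
Op 5: inc R0 by 3 -> R0=(10,0,0,0) value=10
Op 6: merge R2<->R1 -> R2=(0,0,0,0) R1=(0,0,0,0)
Op 7: inc R3 by 2 -> R3=(0,0,0,4) value=4
Op 8: inc R2 by 2 -> R2=(0,0,2,0) value=2
Op 9: inc R0 by 1 -> R0=(11,0,0,0) value=11

Answer: 2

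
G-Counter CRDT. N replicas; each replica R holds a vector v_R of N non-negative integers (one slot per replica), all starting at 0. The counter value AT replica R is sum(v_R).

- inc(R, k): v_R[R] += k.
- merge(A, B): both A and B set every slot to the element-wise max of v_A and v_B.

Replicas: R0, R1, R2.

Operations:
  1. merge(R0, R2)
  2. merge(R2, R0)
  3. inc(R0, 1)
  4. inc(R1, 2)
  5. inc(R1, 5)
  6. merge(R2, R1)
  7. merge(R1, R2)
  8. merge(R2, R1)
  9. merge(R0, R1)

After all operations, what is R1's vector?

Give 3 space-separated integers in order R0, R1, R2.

Op 1: merge R0<->R2 -> R0=(0,0,0) R2=(0,0,0)
Op 2: merge R2<->R0 -> R2=(0,0,0) R0=(0,0,0)
Op 3: inc R0 by 1 -> R0=(1,0,0) value=1
Op 4: inc R1 by 2 -> R1=(0,2,0) value=2
Op 5: inc R1 by 5 -> R1=(0,7,0) value=7
Op 6: merge R2<->R1 -> R2=(0,7,0) R1=(0,7,0)
Op 7: merge R1<->R2 -> R1=(0,7,0) R2=(0,7,0)
Op 8: merge R2<->R1 -> R2=(0,7,0) R1=(0,7,0)
Op 9: merge R0<->R1 -> R0=(1,7,0) R1=(1,7,0)

Answer: 1 7 0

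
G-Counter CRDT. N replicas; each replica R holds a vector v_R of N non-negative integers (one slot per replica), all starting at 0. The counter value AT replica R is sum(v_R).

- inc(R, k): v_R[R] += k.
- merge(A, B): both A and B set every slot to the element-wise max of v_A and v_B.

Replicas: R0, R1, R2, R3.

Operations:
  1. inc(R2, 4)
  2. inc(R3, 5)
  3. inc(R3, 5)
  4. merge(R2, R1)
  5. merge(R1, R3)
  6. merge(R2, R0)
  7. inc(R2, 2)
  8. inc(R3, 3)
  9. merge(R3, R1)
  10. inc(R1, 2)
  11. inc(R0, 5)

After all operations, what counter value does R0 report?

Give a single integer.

Op 1: inc R2 by 4 -> R2=(0,0,4,0) value=4
Op 2: inc R3 by 5 -> R3=(0,0,0,5) value=5
Op 3: inc R3 by 5 -> R3=(0,0,0,10) value=10
Op 4: merge R2<->R1 -> R2=(0,0,4,0) R1=(0,0,4,0)
Op 5: merge R1<->R3 -> R1=(0,0,4,10) R3=(0,0,4,10)
Op 6: merge R2<->R0 -> R2=(0,0,4,0) R0=(0,0,4,0)
Op 7: inc R2 by 2 -> R2=(0,0,6,0) value=6
Op 8: inc R3 by 3 -> R3=(0,0,4,13) value=17
Op 9: merge R3<->R1 -> R3=(0,0,4,13) R1=(0,0,4,13)
Op 10: inc R1 by 2 -> R1=(0,2,4,13) value=19
Op 11: inc R0 by 5 -> R0=(5,0,4,0) value=9

Answer: 9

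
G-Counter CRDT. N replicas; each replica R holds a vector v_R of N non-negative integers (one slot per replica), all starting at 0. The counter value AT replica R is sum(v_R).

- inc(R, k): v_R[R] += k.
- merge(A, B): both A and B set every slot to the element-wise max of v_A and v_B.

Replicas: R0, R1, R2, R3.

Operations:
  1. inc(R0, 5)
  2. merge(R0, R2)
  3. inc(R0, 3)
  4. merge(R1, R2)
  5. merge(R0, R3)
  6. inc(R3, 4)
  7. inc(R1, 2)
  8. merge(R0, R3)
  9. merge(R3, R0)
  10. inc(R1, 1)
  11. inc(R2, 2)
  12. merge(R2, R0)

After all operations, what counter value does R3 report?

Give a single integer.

Answer: 12

Derivation:
Op 1: inc R0 by 5 -> R0=(5,0,0,0) value=5
Op 2: merge R0<->R2 -> R0=(5,0,0,0) R2=(5,0,0,0)
Op 3: inc R0 by 3 -> R0=(8,0,0,0) value=8
Op 4: merge R1<->R2 -> R1=(5,0,0,0) R2=(5,0,0,0)
Op 5: merge R0<->R3 -> R0=(8,0,0,0) R3=(8,0,0,0)
Op 6: inc R3 by 4 -> R3=(8,0,0,4) value=12
Op 7: inc R1 by 2 -> R1=(5,2,0,0) value=7
Op 8: merge R0<->R3 -> R0=(8,0,0,4) R3=(8,0,0,4)
Op 9: merge R3<->R0 -> R3=(8,0,0,4) R0=(8,0,0,4)
Op 10: inc R1 by 1 -> R1=(5,3,0,0) value=8
Op 11: inc R2 by 2 -> R2=(5,0,2,0) value=7
Op 12: merge R2<->R0 -> R2=(8,0,2,4) R0=(8,0,2,4)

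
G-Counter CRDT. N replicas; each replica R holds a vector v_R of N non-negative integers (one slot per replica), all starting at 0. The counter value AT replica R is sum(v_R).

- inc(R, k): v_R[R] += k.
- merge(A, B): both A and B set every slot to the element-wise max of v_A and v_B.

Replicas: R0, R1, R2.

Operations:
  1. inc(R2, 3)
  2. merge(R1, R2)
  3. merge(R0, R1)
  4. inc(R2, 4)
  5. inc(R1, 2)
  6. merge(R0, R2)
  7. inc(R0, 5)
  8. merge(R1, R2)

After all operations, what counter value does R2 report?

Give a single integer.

Answer: 9

Derivation:
Op 1: inc R2 by 3 -> R2=(0,0,3) value=3
Op 2: merge R1<->R2 -> R1=(0,0,3) R2=(0,0,3)
Op 3: merge R0<->R1 -> R0=(0,0,3) R1=(0,0,3)
Op 4: inc R2 by 4 -> R2=(0,0,7) value=7
Op 5: inc R1 by 2 -> R1=(0,2,3) value=5
Op 6: merge R0<->R2 -> R0=(0,0,7) R2=(0,0,7)
Op 7: inc R0 by 5 -> R0=(5,0,7) value=12
Op 8: merge R1<->R2 -> R1=(0,2,7) R2=(0,2,7)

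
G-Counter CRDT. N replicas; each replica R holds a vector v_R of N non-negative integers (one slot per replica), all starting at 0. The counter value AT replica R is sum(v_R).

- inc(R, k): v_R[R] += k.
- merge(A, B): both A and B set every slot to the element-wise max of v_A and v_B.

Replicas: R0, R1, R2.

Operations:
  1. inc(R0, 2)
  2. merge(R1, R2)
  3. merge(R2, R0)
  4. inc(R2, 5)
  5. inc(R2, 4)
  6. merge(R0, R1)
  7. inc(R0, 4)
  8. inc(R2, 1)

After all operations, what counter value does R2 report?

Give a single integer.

Answer: 12

Derivation:
Op 1: inc R0 by 2 -> R0=(2,0,0) value=2
Op 2: merge R1<->R2 -> R1=(0,0,0) R2=(0,0,0)
Op 3: merge R2<->R0 -> R2=(2,0,0) R0=(2,0,0)
Op 4: inc R2 by 5 -> R2=(2,0,5) value=7
Op 5: inc R2 by 4 -> R2=(2,0,9) value=11
Op 6: merge R0<->R1 -> R0=(2,0,0) R1=(2,0,0)
Op 7: inc R0 by 4 -> R0=(6,0,0) value=6
Op 8: inc R2 by 1 -> R2=(2,0,10) value=12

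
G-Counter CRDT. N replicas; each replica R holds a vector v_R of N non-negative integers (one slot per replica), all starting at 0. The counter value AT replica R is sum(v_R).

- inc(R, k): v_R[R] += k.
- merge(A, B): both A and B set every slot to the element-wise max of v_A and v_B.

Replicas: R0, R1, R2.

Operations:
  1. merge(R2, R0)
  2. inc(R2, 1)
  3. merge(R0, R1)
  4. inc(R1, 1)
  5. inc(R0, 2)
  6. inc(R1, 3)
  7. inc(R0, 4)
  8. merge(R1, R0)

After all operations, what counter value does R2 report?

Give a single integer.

Answer: 1

Derivation:
Op 1: merge R2<->R0 -> R2=(0,0,0) R0=(0,0,0)
Op 2: inc R2 by 1 -> R2=(0,0,1) value=1
Op 3: merge R0<->R1 -> R0=(0,0,0) R1=(0,0,0)
Op 4: inc R1 by 1 -> R1=(0,1,0) value=1
Op 5: inc R0 by 2 -> R0=(2,0,0) value=2
Op 6: inc R1 by 3 -> R1=(0,4,0) value=4
Op 7: inc R0 by 4 -> R0=(6,0,0) value=6
Op 8: merge R1<->R0 -> R1=(6,4,0) R0=(6,4,0)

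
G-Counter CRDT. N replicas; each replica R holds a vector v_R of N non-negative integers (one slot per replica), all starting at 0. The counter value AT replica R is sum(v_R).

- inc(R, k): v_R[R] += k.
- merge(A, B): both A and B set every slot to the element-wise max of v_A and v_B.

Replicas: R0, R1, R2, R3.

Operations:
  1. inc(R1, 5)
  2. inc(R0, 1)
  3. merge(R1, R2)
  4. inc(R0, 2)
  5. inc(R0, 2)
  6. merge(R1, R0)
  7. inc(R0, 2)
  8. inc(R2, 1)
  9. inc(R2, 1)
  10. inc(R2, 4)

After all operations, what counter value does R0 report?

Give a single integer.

Answer: 12

Derivation:
Op 1: inc R1 by 5 -> R1=(0,5,0,0) value=5
Op 2: inc R0 by 1 -> R0=(1,0,0,0) value=1
Op 3: merge R1<->R2 -> R1=(0,5,0,0) R2=(0,5,0,0)
Op 4: inc R0 by 2 -> R0=(3,0,0,0) value=3
Op 5: inc R0 by 2 -> R0=(5,0,0,0) value=5
Op 6: merge R1<->R0 -> R1=(5,5,0,0) R0=(5,5,0,0)
Op 7: inc R0 by 2 -> R0=(7,5,0,0) value=12
Op 8: inc R2 by 1 -> R2=(0,5,1,0) value=6
Op 9: inc R2 by 1 -> R2=(0,5,2,0) value=7
Op 10: inc R2 by 4 -> R2=(0,5,6,0) value=11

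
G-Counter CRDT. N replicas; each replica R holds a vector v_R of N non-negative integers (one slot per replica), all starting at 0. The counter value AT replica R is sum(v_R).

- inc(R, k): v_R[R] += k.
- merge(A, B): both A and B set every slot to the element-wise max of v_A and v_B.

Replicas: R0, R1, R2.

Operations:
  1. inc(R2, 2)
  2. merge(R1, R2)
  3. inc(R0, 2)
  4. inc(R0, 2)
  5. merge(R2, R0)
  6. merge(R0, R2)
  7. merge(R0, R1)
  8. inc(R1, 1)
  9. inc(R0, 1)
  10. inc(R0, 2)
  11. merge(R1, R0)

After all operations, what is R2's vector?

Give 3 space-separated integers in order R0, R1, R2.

Op 1: inc R2 by 2 -> R2=(0,0,2) value=2
Op 2: merge R1<->R2 -> R1=(0,0,2) R2=(0,0,2)
Op 3: inc R0 by 2 -> R0=(2,0,0) value=2
Op 4: inc R0 by 2 -> R0=(4,0,0) value=4
Op 5: merge R2<->R0 -> R2=(4,0,2) R0=(4,0,2)
Op 6: merge R0<->R2 -> R0=(4,0,2) R2=(4,0,2)
Op 7: merge R0<->R1 -> R0=(4,0,2) R1=(4,0,2)
Op 8: inc R1 by 1 -> R1=(4,1,2) value=7
Op 9: inc R0 by 1 -> R0=(5,0,2) value=7
Op 10: inc R0 by 2 -> R0=(7,0,2) value=9
Op 11: merge R1<->R0 -> R1=(7,1,2) R0=(7,1,2)

Answer: 4 0 2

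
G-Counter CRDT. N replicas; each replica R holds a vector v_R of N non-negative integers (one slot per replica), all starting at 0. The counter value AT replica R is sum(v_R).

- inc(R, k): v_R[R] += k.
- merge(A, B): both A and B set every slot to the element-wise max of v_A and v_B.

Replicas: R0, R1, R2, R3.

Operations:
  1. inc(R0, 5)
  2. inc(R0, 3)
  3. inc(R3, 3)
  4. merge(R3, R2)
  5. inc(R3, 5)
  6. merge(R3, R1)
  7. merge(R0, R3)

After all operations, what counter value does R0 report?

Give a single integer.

Op 1: inc R0 by 5 -> R0=(5,0,0,0) value=5
Op 2: inc R0 by 3 -> R0=(8,0,0,0) value=8
Op 3: inc R3 by 3 -> R3=(0,0,0,3) value=3
Op 4: merge R3<->R2 -> R3=(0,0,0,3) R2=(0,0,0,3)
Op 5: inc R3 by 5 -> R3=(0,0,0,8) value=8
Op 6: merge R3<->R1 -> R3=(0,0,0,8) R1=(0,0,0,8)
Op 7: merge R0<->R3 -> R0=(8,0,0,8) R3=(8,0,0,8)

Answer: 16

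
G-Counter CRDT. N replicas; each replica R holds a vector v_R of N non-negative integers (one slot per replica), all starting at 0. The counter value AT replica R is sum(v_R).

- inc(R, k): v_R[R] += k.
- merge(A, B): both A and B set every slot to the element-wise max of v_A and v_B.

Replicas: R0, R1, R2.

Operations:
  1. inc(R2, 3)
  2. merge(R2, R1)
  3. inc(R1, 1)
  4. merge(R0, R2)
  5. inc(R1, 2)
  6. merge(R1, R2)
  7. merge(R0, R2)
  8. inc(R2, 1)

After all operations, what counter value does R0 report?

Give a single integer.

Op 1: inc R2 by 3 -> R2=(0,0,3) value=3
Op 2: merge R2<->R1 -> R2=(0,0,3) R1=(0,0,3)
Op 3: inc R1 by 1 -> R1=(0,1,3) value=4
Op 4: merge R0<->R2 -> R0=(0,0,3) R2=(0,0,3)
Op 5: inc R1 by 2 -> R1=(0,3,3) value=6
Op 6: merge R1<->R2 -> R1=(0,3,3) R2=(0,3,3)
Op 7: merge R0<->R2 -> R0=(0,3,3) R2=(0,3,3)
Op 8: inc R2 by 1 -> R2=(0,3,4) value=7

Answer: 6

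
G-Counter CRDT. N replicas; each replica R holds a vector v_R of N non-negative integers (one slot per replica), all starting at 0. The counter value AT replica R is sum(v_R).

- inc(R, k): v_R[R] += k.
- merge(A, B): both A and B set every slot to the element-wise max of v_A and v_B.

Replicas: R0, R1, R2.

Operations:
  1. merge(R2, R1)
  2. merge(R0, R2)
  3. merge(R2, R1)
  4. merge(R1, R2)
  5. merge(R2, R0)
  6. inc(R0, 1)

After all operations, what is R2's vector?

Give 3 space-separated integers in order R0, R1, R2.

Op 1: merge R2<->R1 -> R2=(0,0,0) R1=(0,0,0)
Op 2: merge R0<->R2 -> R0=(0,0,0) R2=(0,0,0)
Op 3: merge R2<->R1 -> R2=(0,0,0) R1=(0,0,0)
Op 4: merge R1<->R2 -> R1=(0,0,0) R2=(0,0,0)
Op 5: merge R2<->R0 -> R2=(0,0,0) R0=(0,0,0)
Op 6: inc R0 by 1 -> R0=(1,0,0) value=1

Answer: 0 0 0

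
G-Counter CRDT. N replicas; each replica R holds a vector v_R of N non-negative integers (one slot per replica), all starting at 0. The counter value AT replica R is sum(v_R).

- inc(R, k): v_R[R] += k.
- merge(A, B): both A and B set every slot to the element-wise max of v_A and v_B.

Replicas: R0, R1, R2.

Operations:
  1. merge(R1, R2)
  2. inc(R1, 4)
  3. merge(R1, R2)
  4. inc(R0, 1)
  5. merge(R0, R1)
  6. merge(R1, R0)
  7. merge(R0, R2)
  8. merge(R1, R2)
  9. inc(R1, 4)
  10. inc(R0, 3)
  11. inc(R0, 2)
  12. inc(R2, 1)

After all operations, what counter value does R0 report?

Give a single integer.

Op 1: merge R1<->R2 -> R1=(0,0,0) R2=(0,0,0)
Op 2: inc R1 by 4 -> R1=(0,4,0) value=4
Op 3: merge R1<->R2 -> R1=(0,4,0) R2=(0,4,0)
Op 4: inc R0 by 1 -> R0=(1,0,0) value=1
Op 5: merge R0<->R1 -> R0=(1,4,0) R1=(1,4,0)
Op 6: merge R1<->R0 -> R1=(1,4,0) R0=(1,4,0)
Op 7: merge R0<->R2 -> R0=(1,4,0) R2=(1,4,0)
Op 8: merge R1<->R2 -> R1=(1,4,0) R2=(1,4,0)
Op 9: inc R1 by 4 -> R1=(1,8,0) value=9
Op 10: inc R0 by 3 -> R0=(4,4,0) value=8
Op 11: inc R0 by 2 -> R0=(6,4,0) value=10
Op 12: inc R2 by 1 -> R2=(1,4,1) value=6

Answer: 10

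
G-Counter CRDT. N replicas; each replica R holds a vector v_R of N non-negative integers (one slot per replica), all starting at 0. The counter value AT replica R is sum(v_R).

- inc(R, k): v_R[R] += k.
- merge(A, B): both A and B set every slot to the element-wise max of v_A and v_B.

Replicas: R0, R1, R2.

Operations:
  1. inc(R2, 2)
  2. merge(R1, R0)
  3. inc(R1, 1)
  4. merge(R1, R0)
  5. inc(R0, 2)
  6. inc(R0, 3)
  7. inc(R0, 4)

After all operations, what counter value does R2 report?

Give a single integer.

Op 1: inc R2 by 2 -> R2=(0,0,2) value=2
Op 2: merge R1<->R0 -> R1=(0,0,0) R0=(0,0,0)
Op 3: inc R1 by 1 -> R1=(0,1,0) value=1
Op 4: merge R1<->R0 -> R1=(0,1,0) R0=(0,1,0)
Op 5: inc R0 by 2 -> R0=(2,1,0) value=3
Op 6: inc R0 by 3 -> R0=(5,1,0) value=6
Op 7: inc R0 by 4 -> R0=(9,1,0) value=10

Answer: 2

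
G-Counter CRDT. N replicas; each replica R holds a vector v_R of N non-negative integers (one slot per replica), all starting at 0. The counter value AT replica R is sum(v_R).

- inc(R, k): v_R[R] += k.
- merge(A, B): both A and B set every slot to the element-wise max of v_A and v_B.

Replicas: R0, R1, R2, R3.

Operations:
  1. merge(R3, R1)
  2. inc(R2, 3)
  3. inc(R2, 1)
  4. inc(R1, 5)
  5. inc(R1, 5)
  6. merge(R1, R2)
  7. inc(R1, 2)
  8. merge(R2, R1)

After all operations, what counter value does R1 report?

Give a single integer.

Op 1: merge R3<->R1 -> R3=(0,0,0,0) R1=(0,0,0,0)
Op 2: inc R2 by 3 -> R2=(0,0,3,0) value=3
Op 3: inc R2 by 1 -> R2=(0,0,4,0) value=4
Op 4: inc R1 by 5 -> R1=(0,5,0,0) value=5
Op 5: inc R1 by 5 -> R1=(0,10,0,0) value=10
Op 6: merge R1<->R2 -> R1=(0,10,4,0) R2=(0,10,4,0)
Op 7: inc R1 by 2 -> R1=(0,12,4,0) value=16
Op 8: merge R2<->R1 -> R2=(0,12,4,0) R1=(0,12,4,0)

Answer: 16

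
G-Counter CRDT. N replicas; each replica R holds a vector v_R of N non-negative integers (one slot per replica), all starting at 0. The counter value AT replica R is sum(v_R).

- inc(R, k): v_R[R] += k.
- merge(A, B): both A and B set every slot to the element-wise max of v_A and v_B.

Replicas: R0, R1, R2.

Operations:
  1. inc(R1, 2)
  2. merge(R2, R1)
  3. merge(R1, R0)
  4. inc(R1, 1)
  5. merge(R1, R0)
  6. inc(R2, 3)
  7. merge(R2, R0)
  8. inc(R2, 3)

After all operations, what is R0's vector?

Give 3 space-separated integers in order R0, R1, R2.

Answer: 0 3 3

Derivation:
Op 1: inc R1 by 2 -> R1=(0,2,0) value=2
Op 2: merge R2<->R1 -> R2=(0,2,0) R1=(0,2,0)
Op 3: merge R1<->R0 -> R1=(0,2,0) R0=(0,2,0)
Op 4: inc R1 by 1 -> R1=(0,3,0) value=3
Op 5: merge R1<->R0 -> R1=(0,3,0) R0=(0,3,0)
Op 6: inc R2 by 3 -> R2=(0,2,3) value=5
Op 7: merge R2<->R0 -> R2=(0,3,3) R0=(0,3,3)
Op 8: inc R2 by 3 -> R2=(0,3,6) value=9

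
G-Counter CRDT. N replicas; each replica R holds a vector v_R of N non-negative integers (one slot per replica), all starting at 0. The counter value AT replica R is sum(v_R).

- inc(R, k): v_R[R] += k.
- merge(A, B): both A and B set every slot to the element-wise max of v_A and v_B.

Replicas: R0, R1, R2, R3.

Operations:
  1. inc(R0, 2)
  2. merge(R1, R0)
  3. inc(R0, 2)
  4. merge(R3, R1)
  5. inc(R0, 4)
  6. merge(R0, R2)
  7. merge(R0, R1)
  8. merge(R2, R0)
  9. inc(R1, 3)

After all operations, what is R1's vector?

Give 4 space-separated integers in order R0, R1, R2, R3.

Answer: 8 3 0 0

Derivation:
Op 1: inc R0 by 2 -> R0=(2,0,0,0) value=2
Op 2: merge R1<->R0 -> R1=(2,0,0,0) R0=(2,0,0,0)
Op 3: inc R0 by 2 -> R0=(4,0,0,0) value=4
Op 4: merge R3<->R1 -> R3=(2,0,0,0) R1=(2,0,0,0)
Op 5: inc R0 by 4 -> R0=(8,0,0,0) value=8
Op 6: merge R0<->R2 -> R0=(8,0,0,0) R2=(8,0,0,0)
Op 7: merge R0<->R1 -> R0=(8,0,0,0) R1=(8,0,0,0)
Op 8: merge R2<->R0 -> R2=(8,0,0,0) R0=(8,0,0,0)
Op 9: inc R1 by 3 -> R1=(8,3,0,0) value=11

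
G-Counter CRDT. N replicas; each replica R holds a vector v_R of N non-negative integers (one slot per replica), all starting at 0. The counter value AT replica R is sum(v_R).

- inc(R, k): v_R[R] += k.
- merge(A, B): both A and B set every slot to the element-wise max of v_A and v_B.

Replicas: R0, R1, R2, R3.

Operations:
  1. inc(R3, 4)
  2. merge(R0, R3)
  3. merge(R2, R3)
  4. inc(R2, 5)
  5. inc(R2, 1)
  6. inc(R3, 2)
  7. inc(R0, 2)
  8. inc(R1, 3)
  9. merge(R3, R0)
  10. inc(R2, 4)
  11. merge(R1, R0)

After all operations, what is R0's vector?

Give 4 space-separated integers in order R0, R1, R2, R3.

Op 1: inc R3 by 4 -> R3=(0,0,0,4) value=4
Op 2: merge R0<->R3 -> R0=(0,0,0,4) R3=(0,0,0,4)
Op 3: merge R2<->R3 -> R2=(0,0,0,4) R3=(0,0,0,4)
Op 4: inc R2 by 5 -> R2=(0,0,5,4) value=9
Op 5: inc R2 by 1 -> R2=(0,0,6,4) value=10
Op 6: inc R3 by 2 -> R3=(0,0,0,6) value=6
Op 7: inc R0 by 2 -> R0=(2,0,0,4) value=6
Op 8: inc R1 by 3 -> R1=(0,3,0,0) value=3
Op 9: merge R3<->R0 -> R3=(2,0,0,6) R0=(2,0,0,6)
Op 10: inc R2 by 4 -> R2=(0,0,10,4) value=14
Op 11: merge R1<->R0 -> R1=(2,3,0,6) R0=(2,3,0,6)

Answer: 2 3 0 6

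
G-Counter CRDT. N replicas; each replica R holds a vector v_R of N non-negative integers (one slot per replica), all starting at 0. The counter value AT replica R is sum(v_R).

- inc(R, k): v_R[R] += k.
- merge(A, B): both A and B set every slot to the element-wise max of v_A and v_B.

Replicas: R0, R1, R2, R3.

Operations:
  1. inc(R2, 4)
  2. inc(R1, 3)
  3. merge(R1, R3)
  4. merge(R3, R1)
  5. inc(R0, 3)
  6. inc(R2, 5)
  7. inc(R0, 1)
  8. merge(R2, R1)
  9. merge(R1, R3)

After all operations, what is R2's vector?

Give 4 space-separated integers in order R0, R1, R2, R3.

Answer: 0 3 9 0

Derivation:
Op 1: inc R2 by 4 -> R2=(0,0,4,0) value=4
Op 2: inc R1 by 3 -> R1=(0,3,0,0) value=3
Op 3: merge R1<->R3 -> R1=(0,3,0,0) R3=(0,3,0,0)
Op 4: merge R3<->R1 -> R3=(0,3,0,0) R1=(0,3,0,0)
Op 5: inc R0 by 3 -> R0=(3,0,0,0) value=3
Op 6: inc R2 by 5 -> R2=(0,0,9,0) value=9
Op 7: inc R0 by 1 -> R0=(4,0,0,0) value=4
Op 8: merge R2<->R1 -> R2=(0,3,9,0) R1=(0,3,9,0)
Op 9: merge R1<->R3 -> R1=(0,3,9,0) R3=(0,3,9,0)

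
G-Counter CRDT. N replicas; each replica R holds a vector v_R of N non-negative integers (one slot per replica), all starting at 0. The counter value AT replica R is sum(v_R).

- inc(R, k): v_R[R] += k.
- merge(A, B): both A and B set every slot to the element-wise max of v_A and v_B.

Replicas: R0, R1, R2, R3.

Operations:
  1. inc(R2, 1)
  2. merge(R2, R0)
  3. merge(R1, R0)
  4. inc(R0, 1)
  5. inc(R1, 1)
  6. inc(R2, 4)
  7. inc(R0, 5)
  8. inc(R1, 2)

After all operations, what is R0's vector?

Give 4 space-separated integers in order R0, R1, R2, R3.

Answer: 6 0 1 0

Derivation:
Op 1: inc R2 by 1 -> R2=(0,0,1,0) value=1
Op 2: merge R2<->R0 -> R2=(0,0,1,0) R0=(0,0,1,0)
Op 3: merge R1<->R0 -> R1=(0,0,1,0) R0=(0,0,1,0)
Op 4: inc R0 by 1 -> R0=(1,0,1,0) value=2
Op 5: inc R1 by 1 -> R1=(0,1,1,0) value=2
Op 6: inc R2 by 4 -> R2=(0,0,5,0) value=5
Op 7: inc R0 by 5 -> R0=(6,0,1,0) value=7
Op 8: inc R1 by 2 -> R1=(0,3,1,0) value=4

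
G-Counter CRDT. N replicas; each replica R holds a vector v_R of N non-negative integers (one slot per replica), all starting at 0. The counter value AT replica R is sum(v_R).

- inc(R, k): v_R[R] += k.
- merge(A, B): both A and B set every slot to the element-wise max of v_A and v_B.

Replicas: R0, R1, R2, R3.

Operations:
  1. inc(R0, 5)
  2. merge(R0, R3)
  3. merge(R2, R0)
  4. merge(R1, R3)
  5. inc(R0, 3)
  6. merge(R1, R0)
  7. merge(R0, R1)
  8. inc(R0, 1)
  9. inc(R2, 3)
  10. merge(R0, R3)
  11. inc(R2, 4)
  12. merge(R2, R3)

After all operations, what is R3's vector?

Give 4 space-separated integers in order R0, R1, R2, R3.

Answer: 9 0 7 0

Derivation:
Op 1: inc R0 by 5 -> R0=(5,0,0,0) value=5
Op 2: merge R0<->R3 -> R0=(5,0,0,0) R3=(5,0,0,0)
Op 3: merge R2<->R0 -> R2=(5,0,0,0) R0=(5,0,0,0)
Op 4: merge R1<->R3 -> R1=(5,0,0,0) R3=(5,0,0,0)
Op 5: inc R0 by 3 -> R0=(8,0,0,0) value=8
Op 6: merge R1<->R0 -> R1=(8,0,0,0) R0=(8,0,0,0)
Op 7: merge R0<->R1 -> R0=(8,0,0,0) R1=(8,0,0,0)
Op 8: inc R0 by 1 -> R0=(9,0,0,0) value=9
Op 9: inc R2 by 3 -> R2=(5,0,3,0) value=8
Op 10: merge R0<->R3 -> R0=(9,0,0,0) R3=(9,0,0,0)
Op 11: inc R2 by 4 -> R2=(5,0,7,0) value=12
Op 12: merge R2<->R3 -> R2=(9,0,7,0) R3=(9,0,7,0)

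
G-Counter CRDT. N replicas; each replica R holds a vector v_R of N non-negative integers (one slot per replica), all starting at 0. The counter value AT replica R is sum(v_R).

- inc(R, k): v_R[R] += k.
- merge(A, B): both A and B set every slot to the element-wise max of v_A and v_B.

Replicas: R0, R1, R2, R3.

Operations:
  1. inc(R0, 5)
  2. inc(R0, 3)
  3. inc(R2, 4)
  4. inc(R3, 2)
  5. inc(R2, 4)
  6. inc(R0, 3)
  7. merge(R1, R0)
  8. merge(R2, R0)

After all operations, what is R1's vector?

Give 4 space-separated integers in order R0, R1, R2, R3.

Op 1: inc R0 by 5 -> R0=(5,0,0,0) value=5
Op 2: inc R0 by 3 -> R0=(8,0,0,0) value=8
Op 3: inc R2 by 4 -> R2=(0,0,4,0) value=4
Op 4: inc R3 by 2 -> R3=(0,0,0,2) value=2
Op 5: inc R2 by 4 -> R2=(0,0,8,0) value=8
Op 6: inc R0 by 3 -> R0=(11,0,0,0) value=11
Op 7: merge R1<->R0 -> R1=(11,0,0,0) R0=(11,0,0,0)
Op 8: merge R2<->R0 -> R2=(11,0,8,0) R0=(11,0,8,0)

Answer: 11 0 0 0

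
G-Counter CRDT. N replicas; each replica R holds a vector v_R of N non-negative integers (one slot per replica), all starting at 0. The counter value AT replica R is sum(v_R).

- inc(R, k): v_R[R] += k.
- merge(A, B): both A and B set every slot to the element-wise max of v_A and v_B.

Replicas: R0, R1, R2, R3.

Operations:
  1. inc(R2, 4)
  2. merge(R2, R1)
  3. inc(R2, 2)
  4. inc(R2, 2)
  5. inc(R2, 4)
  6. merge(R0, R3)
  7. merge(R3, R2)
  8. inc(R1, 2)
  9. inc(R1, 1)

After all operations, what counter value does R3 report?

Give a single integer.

Op 1: inc R2 by 4 -> R2=(0,0,4,0) value=4
Op 2: merge R2<->R1 -> R2=(0,0,4,0) R1=(0,0,4,0)
Op 3: inc R2 by 2 -> R2=(0,0,6,0) value=6
Op 4: inc R2 by 2 -> R2=(0,0,8,0) value=8
Op 5: inc R2 by 4 -> R2=(0,0,12,0) value=12
Op 6: merge R0<->R3 -> R0=(0,0,0,0) R3=(0,0,0,0)
Op 7: merge R3<->R2 -> R3=(0,0,12,0) R2=(0,0,12,0)
Op 8: inc R1 by 2 -> R1=(0,2,4,0) value=6
Op 9: inc R1 by 1 -> R1=(0,3,4,0) value=7

Answer: 12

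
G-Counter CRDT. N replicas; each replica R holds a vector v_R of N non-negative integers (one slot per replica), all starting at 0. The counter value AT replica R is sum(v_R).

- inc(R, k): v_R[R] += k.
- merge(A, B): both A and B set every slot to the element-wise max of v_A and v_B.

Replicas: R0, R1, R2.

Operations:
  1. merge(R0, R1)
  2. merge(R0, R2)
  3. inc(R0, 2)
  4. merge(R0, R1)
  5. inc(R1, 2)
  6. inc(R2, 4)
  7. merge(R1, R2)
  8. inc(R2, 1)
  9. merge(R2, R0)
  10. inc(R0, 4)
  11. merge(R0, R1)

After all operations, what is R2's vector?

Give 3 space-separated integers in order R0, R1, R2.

Op 1: merge R0<->R1 -> R0=(0,0,0) R1=(0,0,0)
Op 2: merge R0<->R2 -> R0=(0,0,0) R2=(0,0,0)
Op 3: inc R0 by 2 -> R0=(2,0,0) value=2
Op 4: merge R0<->R1 -> R0=(2,0,0) R1=(2,0,0)
Op 5: inc R1 by 2 -> R1=(2,2,0) value=4
Op 6: inc R2 by 4 -> R2=(0,0,4) value=4
Op 7: merge R1<->R2 -> R1=(2,2,4) R2=(2,2,4)
Op 8: inc R2 by 1 -> R2=(2,2,5) value=9
Op 9: merge R2<->R0 -> R2=(2,2,5) R0=(2,2,5)
Op 10: inc R0 by 4 -> R0=(6,2,5) value=13
Op 11: merge R0<->R1 -> R0=(6,2,5) R1=(6,2,5)

Answer: 2 2 5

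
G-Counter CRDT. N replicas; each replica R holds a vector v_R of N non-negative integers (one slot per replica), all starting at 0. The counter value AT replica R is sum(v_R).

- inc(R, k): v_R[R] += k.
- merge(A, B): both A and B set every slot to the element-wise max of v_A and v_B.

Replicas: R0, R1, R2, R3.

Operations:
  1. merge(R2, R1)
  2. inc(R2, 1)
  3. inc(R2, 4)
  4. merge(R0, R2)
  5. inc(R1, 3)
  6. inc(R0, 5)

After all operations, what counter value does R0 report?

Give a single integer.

Answer: 10

Derivation:
Op 1: merge R2<->R1 -> R2=(0,0,0,0) R1=(0,0,0,0)
Op 2: inc R2 by 1 -> R2=(0,0,1,0) value=1
Op 3: inc R2 by 4 -> R2=(0,0,5,0) value=5
Op 4: merge R0<->R2 -> R0=(0,0,5,0) R2=(0,0,5,0)
Op 5: inc R1 by 3 -> R1=(0,3,0,0) value=3
Op 6: inc R0 by 5 -> R0=(5,0,5,0) value=10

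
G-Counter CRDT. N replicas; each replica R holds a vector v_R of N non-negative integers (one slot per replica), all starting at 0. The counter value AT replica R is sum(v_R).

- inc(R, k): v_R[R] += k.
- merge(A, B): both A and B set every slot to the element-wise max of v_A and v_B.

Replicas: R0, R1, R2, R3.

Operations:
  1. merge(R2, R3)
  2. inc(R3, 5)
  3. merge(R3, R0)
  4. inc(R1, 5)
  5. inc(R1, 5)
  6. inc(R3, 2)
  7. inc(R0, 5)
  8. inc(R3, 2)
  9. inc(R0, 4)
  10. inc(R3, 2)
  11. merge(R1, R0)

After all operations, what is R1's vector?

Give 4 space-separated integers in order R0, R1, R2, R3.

Answer: 9 10 0 5

Derivation:
Op 1: merge R2<->R3 -> R2=(0,0,0,0) R3=(0,0,0,0)
Op 2: inc R3 by 5 -> R3=(0,0,0,5) value=5
Op 3: merge R3<->R0 -> R3=(0,0,0,5) R0=(0,0,0,5)
Op 4: inc R1 by 5 -> R1=(0,5,0,0) value=5
Op 5: inc R1 by 5 -> R1=(0,10,0,0) value=10
Op 6: inc R3 by 2 -> R3=(0,0,0,7) value=7
Op 7: inc R0 by 5 -> R0=(5,0,0,5) value=10
Op 8: inc R3 by 2 -> R3=(0,0,0,9) value=9
Op 9: inc R0 by 4 -> R0=(9,0,0,5) value=14
Op 10: inc R3 by 2 -> R3=(0,0,0,11) value=11
Op 11: merge R1<->R0 -> R1=(9,10,0,5) R0=(9,10,0,5)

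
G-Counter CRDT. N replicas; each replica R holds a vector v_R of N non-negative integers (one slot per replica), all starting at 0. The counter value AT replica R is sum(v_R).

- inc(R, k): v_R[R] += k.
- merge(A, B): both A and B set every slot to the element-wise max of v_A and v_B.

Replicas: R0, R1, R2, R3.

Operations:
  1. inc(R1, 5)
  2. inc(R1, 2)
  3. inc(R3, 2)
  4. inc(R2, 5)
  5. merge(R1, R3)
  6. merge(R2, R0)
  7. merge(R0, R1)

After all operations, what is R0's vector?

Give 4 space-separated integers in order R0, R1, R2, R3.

Op 1: inc R1 by 5 -> R1=(0,5,0,0) value=5
Op 2: inc R1 by 2 -> R1=(0,7,0,0) value=7
Op 3: inc R3 by 2 -> R3=(0,0,0,2) value=2
Op 4: inc R2 by 5 -> R2=(0,0,5,0) value=5
Op 5: merge R1<->R3 -> R1=(0,7,0,2) R3=(0,7,0,2)
Op 6: merge R2<->R0 -> R2=(0,0,5,0) R0=(0,0,5,0)
Op 7: merge R0<->R1 -> R0=(0,7,5,2) R1=(0,7,5,2)

Answer: 0 7 5 2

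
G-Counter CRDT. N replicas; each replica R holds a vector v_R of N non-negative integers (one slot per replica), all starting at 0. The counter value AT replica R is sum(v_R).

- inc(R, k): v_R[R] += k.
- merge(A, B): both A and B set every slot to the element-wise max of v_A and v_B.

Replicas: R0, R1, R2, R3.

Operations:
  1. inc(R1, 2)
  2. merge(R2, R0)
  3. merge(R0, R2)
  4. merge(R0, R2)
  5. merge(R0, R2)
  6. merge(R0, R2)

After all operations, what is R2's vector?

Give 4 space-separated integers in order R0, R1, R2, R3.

Answer: 0 0 0 0

Derivation:
Op 1: inc R1 by 2 -> R1=(0,2,0,0) value=2
Op 2: merge R2<->R0 -> R2=(0,0,0,0) R0=(0,0,0,0)
Op 3: merge R0<->R2 -> R0=(0,0,0,0) R2=(0,0,0,0)
Op 4: merge R0<->R2 -> R0=(0,0,0,0) R2=(0,0,0,0)
Op 5: merge R0<->R2 -> R0=(0,0,0,0) R2=(0,0,0,0)
Op 6: merge R0<->R2 -> R0=(0,0,0,0) R2=(0,0,0,0)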